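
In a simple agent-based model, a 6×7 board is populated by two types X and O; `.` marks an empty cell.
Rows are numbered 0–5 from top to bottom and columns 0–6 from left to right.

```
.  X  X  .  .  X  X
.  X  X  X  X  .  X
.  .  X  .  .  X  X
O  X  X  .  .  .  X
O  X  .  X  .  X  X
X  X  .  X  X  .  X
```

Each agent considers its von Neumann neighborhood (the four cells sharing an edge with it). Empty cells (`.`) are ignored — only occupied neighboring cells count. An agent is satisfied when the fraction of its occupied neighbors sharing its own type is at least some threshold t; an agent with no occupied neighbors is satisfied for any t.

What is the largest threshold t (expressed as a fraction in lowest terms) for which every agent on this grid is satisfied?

Row 0: (0,1)X 2/2 · (0,2)X 2/2 · (0,5)X 1/1 · (0,6)X 2/2
Row 1: (1,1)X 2/2 · (1,2)X 4/4 · (1,3)X 2/2 · (1,4)X 1/1 · (1,6)X 2/2
Row 2: (2,2)X 2/2 · (2,5)X 1/1 · (2,6)X 3/3
Row 3: (3,0)O 1/2 · (3,1)X 2/3 · (3,2)X 2/2 · (3,6)X 2/2
Row 4: (4,0)O 1/3 · (4,1)X 2/3 · (4,3)X 1/1 · (4,5)X 1/1 · (4,6)X 3/3
Row 5: (5,0)X 1/2 · (5,1)X 2/2 · (5,3)X 2/2 · (5,4)X 1/1 · (5,6)X 1/1
The smallest same-type fraction is 1/3 at (4,0), which reduces to 1/3. Any threshold above that leaves this agent unsatisfied.

1/3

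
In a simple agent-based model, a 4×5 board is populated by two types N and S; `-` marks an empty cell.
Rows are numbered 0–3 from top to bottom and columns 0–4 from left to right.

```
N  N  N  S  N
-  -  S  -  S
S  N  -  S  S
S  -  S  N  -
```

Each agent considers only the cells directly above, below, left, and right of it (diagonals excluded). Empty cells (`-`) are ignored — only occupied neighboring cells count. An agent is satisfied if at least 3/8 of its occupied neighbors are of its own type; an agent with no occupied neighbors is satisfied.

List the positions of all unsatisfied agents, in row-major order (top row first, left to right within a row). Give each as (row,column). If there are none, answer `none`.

(0,0)N 1/1 satisfied
(0,1)N 2/2 satisfied
(0,2)N 1/3 not
(0,3)S 0/2 not
(0,4)N 0/2 not
(1,2)S 0/1 not
(1,4)S 1/2 satisfied
(2,0)S 1/2 satisfied
(2,1)N 0/1 not
(2,3)S 1/2 satisfied
(2,4)S 2/2 satisfied
(3,0)S 1/1 satisfied
(3,2)S 0/1 not
(3,3)N 0/2 not

(0,2), (0,3), (0,4), (1,2), (2,1), (3,2), (3,3)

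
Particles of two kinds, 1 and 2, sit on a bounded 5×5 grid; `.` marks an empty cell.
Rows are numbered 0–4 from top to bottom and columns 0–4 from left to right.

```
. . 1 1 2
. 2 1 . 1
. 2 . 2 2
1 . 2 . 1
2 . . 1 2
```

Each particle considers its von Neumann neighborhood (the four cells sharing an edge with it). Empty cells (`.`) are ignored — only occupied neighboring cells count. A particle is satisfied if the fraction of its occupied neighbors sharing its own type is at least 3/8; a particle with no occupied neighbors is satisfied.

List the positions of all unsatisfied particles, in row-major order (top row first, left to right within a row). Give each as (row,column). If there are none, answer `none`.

(0,4), (1,4), (2,4), (3,0), (3,4), (4,0), (4,3), (4,4)

(0,2)1 2/2 ok
(0,3)1 1/2 ok
(0,4)2 0/2 unhappy
(1,1)2 1/2 ok
(1,2)1 1/2 ok
(1,4)1 0/2 unhappy
(2,1)2 1/1 ok
(2,3)2 1/1 ok
(2,4)2 1/3 unhappy
(3,0)1 0/1 unhappy
(3,2)2 0/0 ok
(3,4)1 0/2 unhappy
(4,0)2 0/1 unhappy
(4,3)1 0/1 unhappy
(4,4)2 0/2 unhappy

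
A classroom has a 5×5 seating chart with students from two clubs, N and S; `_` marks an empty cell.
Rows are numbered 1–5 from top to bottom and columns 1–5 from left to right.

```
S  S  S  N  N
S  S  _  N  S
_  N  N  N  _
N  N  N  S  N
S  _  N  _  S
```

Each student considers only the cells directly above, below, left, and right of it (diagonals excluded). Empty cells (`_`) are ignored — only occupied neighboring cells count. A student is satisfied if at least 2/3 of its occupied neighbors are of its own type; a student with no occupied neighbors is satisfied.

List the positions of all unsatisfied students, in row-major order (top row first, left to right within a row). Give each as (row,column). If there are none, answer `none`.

(1,3), (1,5), (2,5), (4,1), (4,4), (4,5), (5,1), (5,5)

Row 1: (1,1)S 2/2 satisfied · (1,2)S 3/3 satisfied · (1,3)S 1/2 not · (1,4)N 2/3 satisfied · (1,5)N 1/2 not
Row 2: (2,1)S 2/2 satisfied · (2,2)S 2/3 satisfied · (2,4)N 2/3 satisfied · (2,5)S 0/2 not
Row 3: (3,2)N 2/3 satisfied · (3,3)N 3/3 satisfied · (3,4)N 2/3 satisfied
Row 4: (4,1)N 1/2 not · (4,2)N 3/3 satisfied · (4,3)N 3/4 satisfied · (4,4)S 0/3 not · (4,5)N 0/2 not
Row 5: (5,1)S 0/1 not · (5,3)N 1/1 satisfied · (5,5)S 0/1 not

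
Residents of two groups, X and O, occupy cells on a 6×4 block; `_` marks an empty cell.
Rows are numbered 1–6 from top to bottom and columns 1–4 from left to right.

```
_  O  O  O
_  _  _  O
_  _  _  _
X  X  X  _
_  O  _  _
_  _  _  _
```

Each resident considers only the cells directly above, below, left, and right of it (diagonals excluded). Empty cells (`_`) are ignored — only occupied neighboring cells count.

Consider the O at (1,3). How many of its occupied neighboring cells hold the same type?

2

Occupied neighbors of (1,3): (1,2)=O, (1,4)=O.
Same type (O): 2 of 2.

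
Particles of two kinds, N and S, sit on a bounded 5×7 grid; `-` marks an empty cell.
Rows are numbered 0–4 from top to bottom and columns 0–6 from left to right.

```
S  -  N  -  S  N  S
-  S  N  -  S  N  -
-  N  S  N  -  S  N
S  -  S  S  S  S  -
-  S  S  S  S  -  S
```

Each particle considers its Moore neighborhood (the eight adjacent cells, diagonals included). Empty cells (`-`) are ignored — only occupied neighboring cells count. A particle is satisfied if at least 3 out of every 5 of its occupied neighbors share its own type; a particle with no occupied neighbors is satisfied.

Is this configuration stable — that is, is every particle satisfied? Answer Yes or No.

Row 0: (0,0)S 1/1 satisfied · (0,2)N 1/2 not · (0,4)S 1/3 not · (0,5)N 1/4 not · (0,6)S 0/2 not
Row 1: (1,1)S 2/5 not · (1,2)N 3/5 satisfied · (1,4)S 2/5 not · (1,5)N 2/6 not
Row 2: (2,1)N 1/5 not · (2,2)S 3/6 not · (2,3)N 1/6 not · (2,5)S 3/5 satisfied · (2,6)N 1/3 not
Row 3: (3,0)S 1/2 not · (3,2)S 5/7 satisfied · (3,3)S 6/7 satisfied · (3,4)S 5/6 satisfied · (3,5)S 4/5 satisfied
Row 4: (4,1)S 3/3 satisfied · (4,2)S 4/4 satisfied · (4,3)S 5/5 satisfied · (4,4)S 4/4 satisfied · (4,6)S 1/1 satisfied
For instance (0,2) has only 1/2 same-type neighbors, below 3/5.

No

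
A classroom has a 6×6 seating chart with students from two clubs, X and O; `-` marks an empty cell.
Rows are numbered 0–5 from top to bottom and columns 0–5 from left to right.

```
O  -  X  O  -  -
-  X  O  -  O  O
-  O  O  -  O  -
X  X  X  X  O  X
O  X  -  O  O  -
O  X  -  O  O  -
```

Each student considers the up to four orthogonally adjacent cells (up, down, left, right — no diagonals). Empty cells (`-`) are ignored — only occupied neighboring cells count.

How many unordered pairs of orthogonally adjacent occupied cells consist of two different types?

12

Scan each occupied cell's neighbors to the right and below so each pair is counted once.
Row 0: X(0,2)–O(0,3)≠ X(0,2)–O(1,2)≠  → 2/2 unlike.
Row 1: X(1,1)–O(1,2)≠ X(1,1)–O(2,1)≠ O(1,2)–O(2,2)= O(1,4)–O(1,5)= O(1,4)–O(2,4)=  → 2/5 unlike.
Row 2: O(2,1)–O(2,2)= O(2,1)–X(3,1)≠ O(2,2)–X(3,2)≠ O(2,4)–O(3,4)=  → 2/4 unlike.
Row 3: X(3,0)–X(3,1)= X(3,0)–O(4,0)≠ X(3,1)–X(3,2)= X(3,1)–X(4,1)= X(3,2)–X(3,3)= X(3,3)–O(3,4)≠ X(3,3)–O(4,3)≠ O(3,4)–X(3,5)≠ O(3,4)–O(4,4)=  → 4/9 unlike.
Row 4: O(4,0)–X(4,1)≠ O(4,0)–O(5,0)= X(4,1)–X(5,1)= O(4,3)–O(4,4)= O(4,3)–O(5,3)= O(4,4)–O(5,4)=  → 1/6 unlike.
Row 5: O(5,0)–X(5,1)≠ O(5,3)–O(5,4)=  → 1/2 unlike.
Total adjacent occupied pairs: 28; unlike-type pairs: 12.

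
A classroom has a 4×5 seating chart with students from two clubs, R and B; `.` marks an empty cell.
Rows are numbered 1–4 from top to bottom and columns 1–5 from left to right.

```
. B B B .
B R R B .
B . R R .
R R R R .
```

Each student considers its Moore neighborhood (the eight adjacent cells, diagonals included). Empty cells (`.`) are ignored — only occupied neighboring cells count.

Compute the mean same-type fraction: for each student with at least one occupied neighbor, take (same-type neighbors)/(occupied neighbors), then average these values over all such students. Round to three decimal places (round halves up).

0.625

Row 1: (1,2)B 2/4 · (1,3)B 3/5 · (1,4)B 2/3
Row 2: (2,1)B 2/3 · (2,2)R 2/6 · (2,3)R 3/7 · (2,4)B 2/5
Row 3: (3,1)B 1/4 · (3,3)R 6/7 · (3,4)R 4/5
Row 4: (4,1)R 1/2 · (4,2)R 3/4 · (4,3)R 4/4 · (4,4)R 3/3
Sum over 14 students: 2/4 + 3/5 + 2/3 + 2/3 + 2/6 + 3/7 + 2/5 + 1/4 + 6/7 + 4/5 + 1/2 + 3/4 + 4/4 + 3/3 = 919/105; mean = 919/105 ÷ 14 = 919/1470 = 0.625170… → 0.625.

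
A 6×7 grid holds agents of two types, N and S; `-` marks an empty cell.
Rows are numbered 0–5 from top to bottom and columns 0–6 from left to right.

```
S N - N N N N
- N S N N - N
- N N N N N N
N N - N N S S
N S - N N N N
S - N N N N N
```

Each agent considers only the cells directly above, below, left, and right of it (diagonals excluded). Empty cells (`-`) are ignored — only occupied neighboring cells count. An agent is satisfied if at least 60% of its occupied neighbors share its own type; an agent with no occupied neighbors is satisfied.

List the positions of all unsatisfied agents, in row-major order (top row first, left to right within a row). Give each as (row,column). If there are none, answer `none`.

Row 0: (0,0)S 0/1 unhappy · (0,1)N 1/2 unhappy · (0,3)N 2/2 ok · (0,4)N 3/3 ok · (0,5)N 2/2 ok · (0,6)N 2/2 ok
Row 1: (1,1)N 2/3 ok · (1,2)S 0/3 unhappy · (1,3)N 3/4 ok · (1,4)N 3/3 ok · (1,6)N 2/2 ok
Row 2: (2,1)N 3/3 ok · (2,2)N 2/3 ok · (2,3)N 4/4 ok · (2,4)N 4/4 ok · (2,5)N 2/3 ok · (2,6)N 2/3 ok
Row 3: (3,0)N 2/2 ok · (3,1)N 2/3 ok · (3,3)N 3/3 ok · (3,4)N 3/4 ok · (3,5)S 1/4 unhappy · (3,6)S 1/3 unhappy
Row 4: (4,0)N 1/3 unhappy · (4,1)S 0/2 unhappy · (4,3)N 3/3 ok · (4,4)N 4/4 ok · (4,5)N 3/4 ok · (4,6)N 2/3 ok
Row 5: (5,0)S 0/1 unhappy · (5,2)N 1/1 ok · (5,3)N 3/3 ok · (5,4)N 3/3 ok · (5,5)N 3/3 ok · (5,6)N 2/2 ok

(0,0), (0,1), (1,2), (3,5), (3,6), (4,0), (4,1), (5,0)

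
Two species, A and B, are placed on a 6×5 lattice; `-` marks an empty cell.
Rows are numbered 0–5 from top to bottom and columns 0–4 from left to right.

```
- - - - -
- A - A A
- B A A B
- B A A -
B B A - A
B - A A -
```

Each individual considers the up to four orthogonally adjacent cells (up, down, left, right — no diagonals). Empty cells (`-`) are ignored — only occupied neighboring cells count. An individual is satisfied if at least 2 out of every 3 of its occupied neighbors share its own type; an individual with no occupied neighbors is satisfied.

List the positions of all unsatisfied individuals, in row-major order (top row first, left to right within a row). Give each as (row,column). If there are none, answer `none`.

(1,1), (1,4), (2,1), (2,4)

Row 1: (1,1)A 0/1 ✗ · (1,3)A 2/2 ✓ · (1,4)A 1/2 ✗
Row 2: (2,1)B 1/3 ✗ · (2,2)A 2/3 ✓ · (2,3)A 3/4 ✓ · (2,4)B 0/2 ✗
Row 3: (3,1)B 2/3 ✓ · (3,2)A 3/4 ✓ · (3,3)A 2/2 ✓
Row 4: (4,0)B 2/2 ✓ · (4,1)B 2/3 ✓ · (4,2)A 2/3 ✓ · (4,4)A 0/0 ✓
Row 5: (5,0)B 1/1 ✓ · (5,2)A 2/2 ✓ · (5,3)A 1/1 ✓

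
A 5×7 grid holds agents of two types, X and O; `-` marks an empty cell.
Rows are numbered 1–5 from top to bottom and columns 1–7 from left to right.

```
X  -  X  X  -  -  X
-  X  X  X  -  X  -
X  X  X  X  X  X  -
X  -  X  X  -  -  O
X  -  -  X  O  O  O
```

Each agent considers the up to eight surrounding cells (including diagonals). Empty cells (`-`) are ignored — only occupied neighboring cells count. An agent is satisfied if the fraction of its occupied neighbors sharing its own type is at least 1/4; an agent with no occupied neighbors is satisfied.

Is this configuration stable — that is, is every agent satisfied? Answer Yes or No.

Row 1: (1,1)X 1/1 ✓ · (1,3)X 4/4 ✓ · (1,4)X 3/3 ✓ · (1,7)X 1/1 ✓
Row 2: (2,2)X 6/6 ✓ · (2,3)X 7/7 ✓ · (2,4)X 6/6 ✓ · (2,6)X 3/3 ✓
Row 3: (3,1)X 3/3 ✓ · (3,2)X 6/6 ✓ · (3,3)X 7/7 ✓ · (3,4)X 6/6 ✓ · (3,5)X 5/5 ✓ · (3,6)X 2/3 ✓
Row 4: (4,1)X 3/3 ✓ · (4,3)X 5/5 ✓ · (4,4)X 5/6 ✓ · (4,7)O 2/3 ✓
Row 5: (5,1)X 1/1 ✓ · (5,4)X 2/3 ✓ · (5,5)O 1/3 ✓ · (5,6)O 3/3 ✓ · (5,7)O 2/2 ✓
All meet the threshold, so the configuration is stable.

Yes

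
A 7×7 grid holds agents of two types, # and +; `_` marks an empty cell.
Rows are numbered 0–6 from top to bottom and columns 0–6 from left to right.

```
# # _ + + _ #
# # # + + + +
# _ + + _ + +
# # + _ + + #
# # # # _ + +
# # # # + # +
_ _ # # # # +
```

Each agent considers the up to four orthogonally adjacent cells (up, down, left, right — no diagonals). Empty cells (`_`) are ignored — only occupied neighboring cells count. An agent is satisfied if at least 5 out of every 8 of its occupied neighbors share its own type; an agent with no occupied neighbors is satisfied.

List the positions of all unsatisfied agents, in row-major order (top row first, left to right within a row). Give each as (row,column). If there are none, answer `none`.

(0,6), (1,2), (3,2), (3,6), (5,4), (5,5), (6,6)

(0,0)# 2/2 satisfied
(0,1)# 2/2 satisfied
(0,3)+ 2/2 satisfied
(0,4)+ 2/2 satisfied
(0,6)# 0/1 not
(1,0)# 3/3 satisfied
(1,1)# 3/3 satisfied
(1,2)# 1/3 not
(1,3)+ 3/4 satisfied
(1,4)+ 3/3 satisfied
(1,5)+ 3/3 satisfied
(1,6)+ 2/3 satisfied
(2,0)# 2/2 satisfied
(2,2)+ 2/3 satisfied
(2,3)+ 2/2 satisfied
(2,5)+ 3/3 satisfied
(2,6)+ 2/3 satisfied
(3,0)# 3/3 satisfied
(3,1)# 2/3 satisfied
(3,2)+ 1/3 not
(3,4)+ 1/1 satisfied
(3,5)+ 3/4 satisfied
(3,6)# 0/3 not
(4,0)# 3/3 satisfied
(4,1)# 4/4 satisfied
(4,2)# 3/4 satisfied
(4,3)# 2/2 satisfied
(4,5)+ 2/3 satisfied
(4,6)+ 2/3 satisfied
(5,0)# 2/2 satisfied
(5,1)# 3/3 satisfied
(5,2)# 4/4 satisfied
(5,3)# 3/4 satisfied
(5,4)+ 0/3 not
(5,5)# 1/4 not
(5,6)+ 2/3 satisfied
(6,2)# 2/2 satisfied
(6,3)# 3/3 satisfied
(6,4)# 2/3 satisfied
(6,5)# 2/3 satisfied
(6,6)+ 1/2 not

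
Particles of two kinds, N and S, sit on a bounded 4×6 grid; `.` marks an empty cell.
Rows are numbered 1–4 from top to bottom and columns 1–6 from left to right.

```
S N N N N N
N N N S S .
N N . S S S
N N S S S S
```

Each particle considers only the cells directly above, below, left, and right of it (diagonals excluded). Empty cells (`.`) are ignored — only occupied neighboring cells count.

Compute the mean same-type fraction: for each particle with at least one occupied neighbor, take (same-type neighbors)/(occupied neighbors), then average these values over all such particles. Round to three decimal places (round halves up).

Row 1: (1,1)S 0/2 · (1,2)N 2/3 · (1,3)N 3/3 · (1,4)N 2/3 · (1,5)N 2/3 · (1,6)N 1/1
Row 2: (2,1)N 2/3 · (2,2)N 4/4 · (2,3)N 2/3 · (2,4)S 2/4 · (2,5)S 2/3
Row 3: (3,1)N 3/3 · (3,2)N 3/3 · (3,4)S 3/3 · (3,5)S 4/4 · (3,6)S 2/2
Row 4: (4,1)N 2/2 · (4,2)N 2/3 · (4,3)S 1/2 · (4,4)S 3/3 · (4,5)S 3/3 · (4,6)S 2/2
Sum over 22 particles: 0/2 + 2/3 + 3/3 + 2/3 + 2/3 + 1/1 + 2/3 + 4/4 + 2/3 + 2/4 + 2/3 + 3/3 + 3/3 + 3/3 + 4/4 + 2/2 + 2/2 + 2/3 + 1/2 + 3/3 + 3/3 + 2/2 = 53/3; mean = 53/3 ÷ 22 = 53/66 = 0.803030… → 0.803.

0.803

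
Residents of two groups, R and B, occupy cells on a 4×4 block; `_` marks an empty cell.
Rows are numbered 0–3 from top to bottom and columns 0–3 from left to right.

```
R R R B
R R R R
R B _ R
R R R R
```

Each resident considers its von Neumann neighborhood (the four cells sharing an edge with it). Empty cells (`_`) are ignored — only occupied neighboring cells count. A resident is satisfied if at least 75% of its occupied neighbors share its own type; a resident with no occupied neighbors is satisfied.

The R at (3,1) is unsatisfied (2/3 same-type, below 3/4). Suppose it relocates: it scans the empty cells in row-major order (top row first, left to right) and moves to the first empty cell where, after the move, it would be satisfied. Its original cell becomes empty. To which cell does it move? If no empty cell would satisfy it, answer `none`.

(2,2)

Vacating (3,1). Empty cells in order:
  (2,2): 3/4 same-type → satisfied — stop here.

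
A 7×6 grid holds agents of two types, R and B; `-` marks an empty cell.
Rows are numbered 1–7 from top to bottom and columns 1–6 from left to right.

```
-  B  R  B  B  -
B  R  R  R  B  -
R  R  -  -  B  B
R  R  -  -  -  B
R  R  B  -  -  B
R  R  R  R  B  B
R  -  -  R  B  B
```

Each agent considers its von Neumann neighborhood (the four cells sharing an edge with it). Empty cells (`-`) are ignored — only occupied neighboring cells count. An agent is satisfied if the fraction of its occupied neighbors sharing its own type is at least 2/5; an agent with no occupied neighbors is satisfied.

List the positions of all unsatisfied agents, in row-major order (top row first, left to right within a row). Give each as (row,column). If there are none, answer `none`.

(1,2), (1,3), (1,4), (2,1), (2,4), (5,3)

(1,2)B 0/2 unhappy
(1,3)R 1/3 unhappy
(1,4)B 1/3 unhappy
(1,5)B 2/2 ok
(2,1)B 0/2 unhappy
(2,2)R 2/4 ok
(2,3)R 3/3 ok
(2,4)R 1/3 unhappy
(2,5)B 2/3 ok
(3,1)R 2/3 ok
(3,2)R 3/3 ok
(3,5)B 2/2 ok
(3,6)B 2/2 ok
(4,1)R 3/3 ok
(4,2)R 3/3 ok
(4,6)B 2/2 ok
(5,1)R 3/3 ok
(5,2)R 3/4 ok
(5,3)B 0/2 unhappy
(5,6)B 2/2 ok
(6,1)R 3/3 ok
(6,2)R 3/3 ok
(6,3)R 2/3 ok
(6,4)R 2/3 ok
(6,5)B 2/3 ok
(6,6)B 3/3 ok
(7,1)R 1/1 ok
(7,4)R 1/2 ok
(7,5)B 2/3 ok
(7,6)B 2/2 ok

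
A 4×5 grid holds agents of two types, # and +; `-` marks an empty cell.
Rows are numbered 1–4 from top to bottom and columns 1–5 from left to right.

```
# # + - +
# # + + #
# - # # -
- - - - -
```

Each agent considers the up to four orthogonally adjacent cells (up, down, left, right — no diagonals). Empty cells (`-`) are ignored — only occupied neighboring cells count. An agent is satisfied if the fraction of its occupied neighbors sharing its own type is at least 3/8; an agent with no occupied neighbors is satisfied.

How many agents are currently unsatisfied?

Row 1: (1,1)# 2/2 ✓ · (1,2)# 2/3 ✓ · (1,3)+ 1/2 ✓ · (1,5)+ 0/1 ✗
Row 2: (2,1)# 3/3 ✓ · (2,2)# 2/3 ✓ · (2,3)+ 2/4 ✓ · (2,4)+ 1/3 ✗ · (2,5)# 0/2 ✗
Row 3: (3,1)# 1/1 ✓ · (3,3)# 1/2 ✓ · (3,4)# 1/2 ✓
Unsatisfied: (1,5), (2,4), (2,5) — 3 in total.

3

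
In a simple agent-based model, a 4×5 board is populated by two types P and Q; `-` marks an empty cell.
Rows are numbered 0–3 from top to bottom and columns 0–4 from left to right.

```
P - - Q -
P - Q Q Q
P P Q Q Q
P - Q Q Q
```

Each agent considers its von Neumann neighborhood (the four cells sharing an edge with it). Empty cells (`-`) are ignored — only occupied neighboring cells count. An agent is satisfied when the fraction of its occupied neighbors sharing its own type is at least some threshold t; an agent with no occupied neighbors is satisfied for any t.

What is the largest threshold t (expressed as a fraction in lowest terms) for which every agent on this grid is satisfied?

1/2

Row 0: (0,0)P 1/1 · (0,3)Q 1/1
Row 1: (1,0)P 2/2 · (1,2)Q 2/2 · (1,3)Q 4/4 · (1,4)Q 2/2
Row 2: (2,0)P 3/3 · (2,1)P 1/2 · (2,2)Q 3/4 · (2,3)Q 4/4 · (2,4)Q 3/3
Row 3: (3,0)P 1/1 · (3,2)Q 2/2 · (3,3)Q 3/3 · (3,4)Q 2/2
The smallest same-type fraction is 1/2 at (2,1), which reduces to 1/2. Any threshold above that leaves this agent unsatisfied.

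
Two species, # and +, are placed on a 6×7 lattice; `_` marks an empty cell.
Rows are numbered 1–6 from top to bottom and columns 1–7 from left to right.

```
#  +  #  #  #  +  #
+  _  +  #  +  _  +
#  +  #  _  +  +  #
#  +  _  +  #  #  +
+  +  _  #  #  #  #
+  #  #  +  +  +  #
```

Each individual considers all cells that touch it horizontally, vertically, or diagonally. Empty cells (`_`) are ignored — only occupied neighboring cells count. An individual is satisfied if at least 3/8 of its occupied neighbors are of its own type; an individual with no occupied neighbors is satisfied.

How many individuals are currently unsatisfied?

12

Row 1: (1,1)# 0/2 unhappy · (1,2)+ 2/4 ok · (1,3)# 2/4 ok · (1,4)# 3/5 ok · (1,5)# 2/4 ok · (1,6)+ 2/4 ok · (1,7)# 0/2 unhappy
Row 2: (2,1)+ 2/4 ok · (2,3)+ 2/6 unhappy · (2,4)# 4/7 ok · (2,5)+ 3/6 ok · (2,7)+ 2/4 ok
Row 3: (3,1)# 1/4 unhappy · (3,2)+ 3/6 ok · (3,3)# 1/5 unhappy · (3,5)+ 3/6 ok · (3,6)+ 4/7 ok · (3,7)# 1/4 unhappy
Row 4: (4,1)# 1/5 unhappy · (4,2)+ 3/6 ok · (4,4)+ 1/5 unhappy · (4,5)# 4/7 ok · (4,6)# 5/8 ok · (4,7)+ 1/5 unhappy
Row 5: (5,1)+ 3/5 ok · (5,2)+ 3/6 ok · (5,4)# 3/6 ok · (5,5)# 4/8 ok · (5,6)# 5/8 ok · (5,7)# 3/5 ok
Row 6: (6,1)+ 2/3 ok · (6,2)# 1/4 unhappy · (6,3)# 2/4 ok · (6,4)+ 1/4 unhappy · (6,5)+ 2/5 ok · (6,6)+ 1/5 unhappy · (6,7)# 2/3 ok
Unsatisfied: (1,1), (1,7), (2,3), (3,1), (3,3), (3,7), (4,1), (4,4), (4,7), (6,2), (6,4), (6,6) — 12 in total.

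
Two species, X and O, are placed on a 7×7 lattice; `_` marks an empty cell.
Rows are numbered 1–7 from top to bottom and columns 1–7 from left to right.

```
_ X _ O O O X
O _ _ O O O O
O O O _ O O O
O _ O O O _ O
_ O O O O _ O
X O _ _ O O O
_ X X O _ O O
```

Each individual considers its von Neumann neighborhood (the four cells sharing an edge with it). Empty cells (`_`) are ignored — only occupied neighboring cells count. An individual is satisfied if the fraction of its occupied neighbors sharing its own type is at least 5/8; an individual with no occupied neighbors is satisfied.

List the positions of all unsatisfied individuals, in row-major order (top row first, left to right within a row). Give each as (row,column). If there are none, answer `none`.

Row 1: (1,2)X 0/0 ✓ · (1,4)O 2/2 ✓ · (1,5)O 3/3 ✓ · (1,6)O 2/3 ✓ · (1,7)X 0/2 ✗
Row 2: (2,1)O 1/1 ✓ · (2,4)O 2/2 ✓ · (2,5)O 4/4 ✓ · (2,6)O 4/4 ✓ · (2,7)O 2/3 ✓
Row 3: (3,1)O 3/3 ✓ · (3,2)O 2/2 ✓ · (3,3)O 2/2 ✓ · (3,5)O 3/3 ✓ · (3,6)O 3/3 ✓ · (3,7)O 3/3 ✓
Row 4: (4,1)O 1/1 ✓ · (4,3)O 3/3 ✓ · (4,4)O 3/3 ✓ · (4,5)O 3/3 ✓ · (4,7)O 2/2 ✓
Row 5: (5,2)O 2/2 ✓ · (5,3)O 3/3 ✓ · (5,4)O 3/3 ✓ · (5,5)O 3/3 ✓ · (5,7)O 2/2 ✓
Row 6: (6,1)X 0/1 ✗ · (6,2)O 1/3 ✗ · (6,5)O 2/2 ✓ · (6,6)O 3/3 ✓ · (6,7)O 3/3 ✓
Row 7: (7,2)X 1/2 ✗ · (7,3)X 1/2 ✗ · (7,4)O 0/1 ✗ · (7,6)O 2/2 ✓ · (7,7)O 2/2 ✓

(1,7), (6,1), (6,2), (7,2), (7,3), (7,4)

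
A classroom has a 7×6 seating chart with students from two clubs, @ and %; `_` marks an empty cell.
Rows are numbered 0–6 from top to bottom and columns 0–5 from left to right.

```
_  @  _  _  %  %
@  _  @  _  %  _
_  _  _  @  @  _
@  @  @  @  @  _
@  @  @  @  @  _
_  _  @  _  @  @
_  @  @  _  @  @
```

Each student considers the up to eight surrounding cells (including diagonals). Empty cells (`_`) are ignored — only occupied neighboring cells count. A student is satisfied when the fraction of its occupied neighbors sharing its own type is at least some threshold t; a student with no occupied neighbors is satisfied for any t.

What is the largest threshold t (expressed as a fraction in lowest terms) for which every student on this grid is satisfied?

1/2

Row 0: (0,1)@ 2/2 · (0,4)% 2/2 · (0,5)% 2/2
Row 1: (1,0)@ 1/1 · (1,2)@ 2/2 · (1,4)% 2/4
Row 2: (2,3)@ 5/6 · (2,4)@ 3/4
Row 3: (3,0)@ 3/3 · (3,1)@ 5/5 · (3,2)@ 6/6 · (3,3)@ 7/7 · (3,4)@ 5/5
Row 4: (4,0)@ 3/3 · (4,1)@ 6/6 · (4,2)@ 6/6 · (4,3)@ 7/7 · (4,4)@ 5/5
Row 5: (5,2)@ 5/5 · (5,4)@ 5/5 · (5,5)@ 4/4
Row 6: (6,1)@ 2/2 · (6,2)@ 2/2 · (6,4)@ 3/3 · (6,5)@ 3/3
The smallest same-type fraction is 2/4 at (1,4), which reduces to 1/2. Any threshold above that leaves this student unsatisfied.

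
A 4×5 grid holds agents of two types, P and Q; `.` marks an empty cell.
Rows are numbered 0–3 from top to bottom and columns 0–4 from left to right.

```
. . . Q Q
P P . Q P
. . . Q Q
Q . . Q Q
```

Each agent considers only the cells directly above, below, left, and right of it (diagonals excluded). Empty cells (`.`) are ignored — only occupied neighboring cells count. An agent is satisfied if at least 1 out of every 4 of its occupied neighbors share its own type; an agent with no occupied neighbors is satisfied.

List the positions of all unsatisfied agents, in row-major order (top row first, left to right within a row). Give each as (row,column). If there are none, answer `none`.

(1,4)

Row 0: (0,3)Q 2/2 ✓ · (0,4)Q 1/2 ✓
Row 1: (1,0)P 1/1 ✓ · (1,1)P 1/1 ✓ · (1,3)Q 2/3 ✓ · (1,4)P 0/3 ✗
Row 2: (2,3)Q 3/3 ✓ · (2,4)Q 2/3 ✓
Row 3: (3,0)Q 0/0 ✓ · (3,3)Q 2/2 ✓ · (3,4)Q 2/2 ✓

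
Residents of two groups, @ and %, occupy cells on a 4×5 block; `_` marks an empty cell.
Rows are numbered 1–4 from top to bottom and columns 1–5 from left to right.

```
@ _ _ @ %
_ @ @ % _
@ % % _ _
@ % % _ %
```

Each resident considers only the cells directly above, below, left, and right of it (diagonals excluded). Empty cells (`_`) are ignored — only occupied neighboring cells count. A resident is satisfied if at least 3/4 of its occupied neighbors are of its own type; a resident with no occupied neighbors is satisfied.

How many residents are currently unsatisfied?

Row 1: (1,1)@ 0/0 ok · (1,4)@ 0/2 unhappy · (1,5)% 0/1 unhappy
Row 2: (2,2)@ 1/2 unhappy · (2,3)@ 1/3 unhappy · (2,4)% 0/2 unhappy
Row 3: (3,1)@ 1/2 unhappy · (3,2)% 2/4 unhappy · (3,3)% 2/3 unhappy
Row 4: (4,1)@ 1/2 unhappy · (4,2)% 2/3 unhappy · (4,3)% 2/2 ok · (4,5)% 0/0 ok
Unsatisfied: (1,4), (1,5), (2,2), (2,3), (2,4), (3,1), (3,2), (3,3), (4,1), (4,2) — 10 in total.

10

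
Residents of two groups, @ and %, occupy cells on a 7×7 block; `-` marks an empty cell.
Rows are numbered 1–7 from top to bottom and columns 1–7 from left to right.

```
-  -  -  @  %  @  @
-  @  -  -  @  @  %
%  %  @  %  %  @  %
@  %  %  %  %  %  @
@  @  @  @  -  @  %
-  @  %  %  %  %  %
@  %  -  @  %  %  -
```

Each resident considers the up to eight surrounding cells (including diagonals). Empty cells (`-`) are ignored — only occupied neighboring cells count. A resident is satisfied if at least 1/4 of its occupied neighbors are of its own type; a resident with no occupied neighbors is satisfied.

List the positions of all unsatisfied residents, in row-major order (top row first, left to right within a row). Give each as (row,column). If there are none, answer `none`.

(1,5), (2,7), (3,3), (5,4), (5,6), (7,4)

Row 1: (1,4)@ 1/2 satisfied · (1,5)% 0/4 not · (1,6)@ 3/5 satisfied · (1,7)@ 2/3 satisfied
Row 2: (2,2)@ 1/3 satisfied · (2,5)@ 4/7 satisfied · (2,6)@ 4/8 satisfied · (2,7)% 1/5 not
Row 3: (3,1)% 2/4 satisfied · (3,2)% 3/6 satisfied · (3,3)@ 1/6 not · (3,4)% 4/6 satisfied · (3,5)% 4/7 satisfied · (3,6)@ 3/8 satisfied · (3,7)% 2/5 satisfied
Row 4: (4,1)@ 2/5 satisfied · (4,2)% 3/8 satisfied · (4,3)% 4/8 satisfied · (4,4)% 4/7 satisfied · (4,5)% 4/7 satisfied · (4,6)% 4/7 satisfied · (4,7)@ 2/5 satisfied
Row 5: (5,1)@ 3/4 satisfied · (5,2)@ 4/7 satisfied · (5,3)@ 3/8 satisfied · (5,4)@ 1/7 not · (5,6)@ 1/7 not · (5,7)% 3/5 satisfied
Row 6: (6,2)@ 4/6 satisfied · (6,3)% 2/7 satisfied · (6,4)% 3/6 satisfied · (6,5)% 4/7 satisfied · (6,6)% 5/6 satisfied · (6,7)% 3/4 satisfied
Row 7: (7,1)@ 1/2 satisfied · (7,2)% 1/3 satisfied · (7,4)@ 0/4 not · (7,5)% 4/5 satisfied · (7,6)% 4/4 satisfied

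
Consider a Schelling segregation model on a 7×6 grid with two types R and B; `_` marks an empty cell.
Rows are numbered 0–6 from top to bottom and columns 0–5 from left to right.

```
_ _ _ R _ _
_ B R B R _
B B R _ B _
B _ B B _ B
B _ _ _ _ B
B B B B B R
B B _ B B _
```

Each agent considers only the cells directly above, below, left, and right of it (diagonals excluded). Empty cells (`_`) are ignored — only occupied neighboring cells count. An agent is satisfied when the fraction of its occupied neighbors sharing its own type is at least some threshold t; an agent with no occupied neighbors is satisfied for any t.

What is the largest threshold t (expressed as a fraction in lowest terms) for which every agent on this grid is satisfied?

(0,3)R 0/1
(1,1)B 1/2
(1,2)R 1/3
(1,3)B 0/3
(1,4)R 0/2
(2,0)B 2/2
(2,1)B 2/3
(2,2)R 1/3
(2,4)B 0/1
(3,0)B 2/2
(3,2)B 1/2
(3,3)B 1/1
(3,5)B 1/1
(4,0)B 2/2
(4,5)B 1/2
(5,0)B 3/3
(5,1)B 3/3
(5,2)B 2/2
(5,3)B 3/3
(5,4)B 2/3
(5,5)R 0/2
(6,0)B 2/2
(6,1)B 2/2
(6,3)B 2/2
(6,4)B 2/2
The smallest same-type fraction is 0/1 at (0,3), which reduces to 0/1. Any threshold above that leaves this agent unsatisfied.

0/1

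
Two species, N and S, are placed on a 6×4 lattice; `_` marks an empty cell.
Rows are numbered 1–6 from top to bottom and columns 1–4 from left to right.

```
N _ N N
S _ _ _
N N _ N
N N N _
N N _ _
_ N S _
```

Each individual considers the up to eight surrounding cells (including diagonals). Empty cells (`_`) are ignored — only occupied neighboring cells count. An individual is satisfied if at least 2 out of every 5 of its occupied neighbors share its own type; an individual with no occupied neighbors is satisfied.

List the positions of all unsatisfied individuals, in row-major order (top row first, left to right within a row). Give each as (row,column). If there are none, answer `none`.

Row 1: (1,1)N 0/1 unhappy · (1,3)N 1/1 ok · (1,4)N 1/1 ok
Row 2: (2,1)S 0/3 unhappy
Row 3: (3,1)N 3/4 ok · (3,2)N 4/5 ok · (3,4)N 1/1 ok
Row 4: (4,1)N 5/5 ok · (4,2)N 6/6 ok · (4,3)N 4/4 ok
Row 5: (5,1)N 4/4 ok · (5,2)N 5/6 ok
Row 6: (6,2)N 2/3 ok · (6,3)S 0/2 unhappy

(1,1), (2,1), (6,3)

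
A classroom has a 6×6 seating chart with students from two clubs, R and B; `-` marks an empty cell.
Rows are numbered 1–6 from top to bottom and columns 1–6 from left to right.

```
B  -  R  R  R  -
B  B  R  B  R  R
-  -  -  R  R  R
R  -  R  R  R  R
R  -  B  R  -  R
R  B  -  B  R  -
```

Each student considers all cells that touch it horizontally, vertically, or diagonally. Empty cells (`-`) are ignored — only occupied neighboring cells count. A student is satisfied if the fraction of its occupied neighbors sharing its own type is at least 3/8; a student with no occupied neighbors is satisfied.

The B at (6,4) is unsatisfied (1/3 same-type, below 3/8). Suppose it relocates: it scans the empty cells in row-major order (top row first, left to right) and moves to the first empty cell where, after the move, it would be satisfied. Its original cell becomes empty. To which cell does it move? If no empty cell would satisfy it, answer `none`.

(1,2)

Vacating (6,4). Empty cells in order:
  (1,2): 3/5 same-type → satisfied — stop here.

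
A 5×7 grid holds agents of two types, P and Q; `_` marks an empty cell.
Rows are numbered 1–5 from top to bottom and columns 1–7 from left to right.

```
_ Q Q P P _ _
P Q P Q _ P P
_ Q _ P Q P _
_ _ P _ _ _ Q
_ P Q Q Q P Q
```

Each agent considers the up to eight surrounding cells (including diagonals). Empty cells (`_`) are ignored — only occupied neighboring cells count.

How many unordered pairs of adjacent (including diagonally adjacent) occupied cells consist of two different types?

Scan each occupied cell's neighbors to the right and below (and the two forward diagonals) so each pair is counted once.
Row 1: Q(1,2)–Q(1,3)= Q(1,2)–Q(2,2)= Q(1,2)–P(2,3)≠ Q(1,2)–P(2,1)≠ Q(1,3)–P(1,4)≠ Q(1,3)–P(2,3)≠ Q(1,3)–Q(2,4)= Q(1,3)–Q(2,2)= P(1,4)–P(1,5)= P(1,4)–Q(2,4)≠ P(1,4)–P(2,3)= P(1,5)–P(2,6)= P(1,5)–Q(2,4)≠  → 6/13 unlike.
Row 2: P(2,1)–Q(2,2)≠ P(2,1)–Q(3,2)≠ Q(2,2)–P(2,3)≠ Q(2,2)–Q(3,2)= P(2,3)–Q(2,4)≠ P(2,3)–P(3,4)= P(2,3)–Q(3,2)≠ Q(2,4)–P(3,4)≠ Q(2,4)–Q(3,5)= P(2,6)–P(2,7)= P(2,6)–P(3,6)= P(2,6)–Q(3,5)≠ P(2,7)–P(3,6)=  → 7/13 unlike.
Row 3: Q(3,2)–P(4,3)≠ P(3,4)–Q(3,5)≠ P(3,4)–P(4,3)= Q(3,5)–P(3,6)≠ P(3,6)–Q(4,7)≠  → 4/5 unlike.
Row 4: P(4,3)–Q(5,3)≠ P(4,3)–Q(5,4)≠ P(4,3)–P(5,2)= Q(4,7)–Q(5,7)= Q(4,7)–P(5,6)≠  → 3/5 unlike.
Row 5: P(5,2)–Q(5,3)≠ Q(5,3)–Q(5,4)= Q(5,4)–Q(5,5)= Q(5,5)–P(5,6)≠ P(5,6)–Q(5,7)≠  → 3/5 unlike.
Total adjacent occupied pairs: 41; unlike-type pairs: 23.

23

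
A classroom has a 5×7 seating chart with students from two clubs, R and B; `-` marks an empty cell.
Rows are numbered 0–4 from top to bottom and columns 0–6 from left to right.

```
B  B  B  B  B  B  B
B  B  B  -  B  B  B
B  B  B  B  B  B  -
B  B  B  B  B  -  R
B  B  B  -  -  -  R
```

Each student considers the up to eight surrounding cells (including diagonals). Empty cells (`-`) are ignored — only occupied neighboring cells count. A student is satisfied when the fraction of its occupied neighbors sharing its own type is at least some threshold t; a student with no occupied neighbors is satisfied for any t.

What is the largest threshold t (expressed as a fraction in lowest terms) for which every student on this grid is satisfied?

Row 0: (0,0)B 3/3 · (0,1)B 5/5 · (0,2)B 4/4 · (0,3)B 4/4 · (0,4)B 4/4 · (0,5)B 5/5 · (0,6)B 3/3
Row 1: (1,0)B 5/5 · (1,1)B 8/8 · (1,2)B 7/7 · (1,4)B 7/7 · (1,5)B 7/7 · (1,6)B 4/4
Row 2: (2,0)B 5/5 · (2,1)B 8/8 · (2,2)B 7/7 · (2,3)B 7/7 · (2,4)B 6/6 · (2,5)B 5/6
Row 3: (3,0)B 5/5 · (3,1)B 8/8 · (3,2)B 7/7 · (3,3)B 6/6 · (3,4)B 4/4 · (3,6)R 1/2
Row 4: (4,0)B 3/3 · (4,1)B 5/5 · (4,2)B 4/4 · (4,6)R 1/1
The smallest same-type fraction is 1/2 at (3,6), which reduces to 1/2. Any threshold above that leaves this student unsatisfied.

1/2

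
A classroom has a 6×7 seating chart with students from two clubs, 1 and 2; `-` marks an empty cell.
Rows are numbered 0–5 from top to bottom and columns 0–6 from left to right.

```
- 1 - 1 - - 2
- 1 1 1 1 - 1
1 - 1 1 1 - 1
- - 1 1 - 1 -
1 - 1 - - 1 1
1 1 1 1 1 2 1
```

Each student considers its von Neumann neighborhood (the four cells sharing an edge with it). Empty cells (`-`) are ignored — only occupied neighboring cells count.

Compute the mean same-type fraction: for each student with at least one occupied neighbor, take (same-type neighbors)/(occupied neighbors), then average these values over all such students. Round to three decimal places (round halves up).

0.853

(0,1)1 1/1
(0,3)1 1/1
(0,6)2 0/1
(1,1)1 2/2
(1,2)1 3/3
(1,3)1 4/4
(1,4)1 2/2
(1,6)1 1/2
(2,0)1 — no occupied neighbors
(2,2)1 3/3
(2,3)1 4/4
(2,4)1 2/2
(2,6)1 1/1
(3,2)1 3/3
(3,3)1 2/2
(3,5)1 1/1
(4,0)1 1/1
(4,2)1 2/2
(4,5)1 2/3
(4,6)1 2/2
(5,0)1 2/2
(5,1)1 2/2
(5,2)1 3/3
(5,3)1 2/2
(5,4)1 1/2
(5,5)2 0/3
(5,6)1 1/2
Sum over 26 students: 1/1 + 1/1 + 0/1 + 2/2 + 3/3 + 4/4 + 2/2 + 1/2 + 3/3 + 4/4 + 2/2 + 1/1 + 3/3 + 2/2 + 1/1 + 1/1 + 2/2 + 2/3 + 2/2 + 2/2 + 2/2 + 3/3 + 2/2 + 1/2 + 0/3 + 1/2 = 133/6; mean = 133/6 ÷ 26 = 133/156 = 0.852564… → 0.853.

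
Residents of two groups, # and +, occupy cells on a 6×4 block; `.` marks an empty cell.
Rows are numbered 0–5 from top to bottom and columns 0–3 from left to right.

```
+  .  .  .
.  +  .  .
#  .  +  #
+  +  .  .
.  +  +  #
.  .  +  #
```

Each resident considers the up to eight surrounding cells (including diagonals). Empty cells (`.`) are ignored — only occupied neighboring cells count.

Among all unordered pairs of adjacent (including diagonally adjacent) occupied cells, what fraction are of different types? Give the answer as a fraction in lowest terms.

8/19

Scan each occupied cell's neighbors to the right and below (and the two forward diagonals) so each pair is counted once.
Row 0: +(0,0)–+(1,1)=  → 0/1 unlike.
Row 1: +(1,1)–+(2,2)= +(1,1)–#(2,0)≠  → 1/2 unlike.
Row 2: #(2,0)–+(3,0)≠ #(2,0)–+(3,1)≠ +(2,2)–#(2,3)≠ +(2,2)–+(3,1)=  → 3/4 unlike.
Row 3: +(3,0)–+(3,1)= +(3,0)–+(4,1)= +(3,1)–+(4,1)= +(3,1)–+(4,2)=  → 0/4 unlike.
Row 4: +(4,1)–+(4,2)= +(4,1)–+(5,2)= +(4,2)–#(4,3)≠ +(4,2)–+(5,2)= +(4,2)–#(5,3)≠ #(4,3)–#(5,3)= #(4,3)–+(5,2)≠  → 3/7 unlike.
Row 5: +(5,2)–#(5,3)≠  → 1/1 unlike.
Total adjacent occupied pairs: 19; unlike-type pairs: 8.
8/19 is already in lowest terms.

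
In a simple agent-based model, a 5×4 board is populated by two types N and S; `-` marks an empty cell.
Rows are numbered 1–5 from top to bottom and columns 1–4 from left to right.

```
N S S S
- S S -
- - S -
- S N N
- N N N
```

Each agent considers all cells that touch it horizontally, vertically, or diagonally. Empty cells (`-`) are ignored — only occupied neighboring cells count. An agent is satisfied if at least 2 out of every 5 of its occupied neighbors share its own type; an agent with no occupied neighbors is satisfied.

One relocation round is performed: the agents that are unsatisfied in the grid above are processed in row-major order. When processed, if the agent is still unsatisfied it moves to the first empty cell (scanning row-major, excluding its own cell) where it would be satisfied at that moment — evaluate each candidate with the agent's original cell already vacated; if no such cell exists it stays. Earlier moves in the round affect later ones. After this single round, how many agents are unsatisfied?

Initially unsatisfied (in order): (1,1), (4,2).
  (1,1) → (3,4).
  (4,2) → (1,1).
Resulting grid:
S S S S
- S S -
- - S N
- - N N
- N N N
All satisfied now.

0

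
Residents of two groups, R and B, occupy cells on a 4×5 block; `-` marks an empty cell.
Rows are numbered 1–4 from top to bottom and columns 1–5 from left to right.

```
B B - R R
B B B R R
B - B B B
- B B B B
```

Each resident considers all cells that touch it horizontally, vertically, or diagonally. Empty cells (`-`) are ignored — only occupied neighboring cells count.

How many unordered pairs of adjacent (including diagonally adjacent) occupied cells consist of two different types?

Scan each occupied cell's neighbors to the right and below (and the two forward diagonals) so each pair is counted once.
From row 1: 1 unlike of 12 pairs (running 1/12).
From row 2: 6 unlike of 14 pairs (running 7/26).
From row 3: 0 unlike of 11 pairs (running 7/37).
From row 4: 0 unlike of 3 pairs (running 7/40).
Total adjacent occupied pairs: 40; unlike-type pairs: 7.

7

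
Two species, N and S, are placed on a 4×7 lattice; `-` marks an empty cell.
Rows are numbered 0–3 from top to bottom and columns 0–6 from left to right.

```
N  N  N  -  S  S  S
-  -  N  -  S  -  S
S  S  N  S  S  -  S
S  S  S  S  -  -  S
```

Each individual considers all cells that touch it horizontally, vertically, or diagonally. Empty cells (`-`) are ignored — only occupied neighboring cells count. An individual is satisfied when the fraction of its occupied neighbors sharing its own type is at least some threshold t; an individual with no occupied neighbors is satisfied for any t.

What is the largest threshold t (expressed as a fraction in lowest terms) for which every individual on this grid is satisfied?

1/6

Row 0: (0,0)N 1/1 · (0,1)N 3/3 · (0,2)N 2/2 · (0,4)S 2/2 · (0,5)S 4/4 · (0,6)S 2/2
Row 1: (1,2)N 3/5 · (1,4)S 4/4 · (1,6)S 3/3
Row 2: (2,0)S 3/3 · (2,1)S 4/6 · (2,2)N 1/6 · (2,3)S 4/6 · (2,4)S 3/3 · (2,6)S 2/2
Row 3: (3,0)S 3/3 · (3,1)S 4/5 · (3,2)S 4/5 · (3,3)S 3/4 · (3,6)S 1/1
The smallest same-type fraction is 1/6 at (2,2), which reduces to 1/6. Any threshold above that leaves this individual unsatisfied.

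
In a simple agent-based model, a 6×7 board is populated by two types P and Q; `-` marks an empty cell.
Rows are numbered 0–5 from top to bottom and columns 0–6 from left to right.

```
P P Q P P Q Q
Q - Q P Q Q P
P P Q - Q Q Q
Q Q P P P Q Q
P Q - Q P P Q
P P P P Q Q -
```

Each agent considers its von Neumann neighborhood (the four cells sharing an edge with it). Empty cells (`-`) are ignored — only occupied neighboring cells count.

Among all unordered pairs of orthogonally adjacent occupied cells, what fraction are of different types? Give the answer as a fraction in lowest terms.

Scan each occupied cell's neighbors to the right and below so each pair is counted once.
From row 0: 6 unlike of 12 pairs (running 6/12).
From row 1: 5 unlike of 9 pairs (running 11/21).
From row 2: 5 unlike of 10 pairs (running 16/31).
From row 3: 5 unlike of 12 pairs (running 21/43).
From row 4: 7 unlike of 9 pairs (running 28/52).
From row 5: 1 unlike of 5 pairs (running 29/57).
Total adjacent occupied pairs: 57; unlike-type pairs: 29.
29/57 is already in lowest terms.

29/57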